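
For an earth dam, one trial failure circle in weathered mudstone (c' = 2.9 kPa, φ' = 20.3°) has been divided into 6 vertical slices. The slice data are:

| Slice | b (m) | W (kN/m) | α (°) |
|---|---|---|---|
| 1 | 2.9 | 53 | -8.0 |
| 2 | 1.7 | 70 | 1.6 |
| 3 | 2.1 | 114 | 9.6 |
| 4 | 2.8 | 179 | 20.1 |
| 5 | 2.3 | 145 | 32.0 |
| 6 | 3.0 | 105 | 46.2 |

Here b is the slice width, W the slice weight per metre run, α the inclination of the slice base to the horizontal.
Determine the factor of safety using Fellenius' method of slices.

Ordinary method of slices: FS = Σ[c'·Δl_i + (W_i cosα_i)·tanφ'] / Σ W_i sinα_i, with Δl_i = b_i / cosα_i.
Slice 1: Δl = 2.9/cos(-8.0°) = 2.928 m; N'_1 = 53·cos(-8.0°) = 52.5; c'Δl = 8.49; W sinα = -7.4
Slice 2: Δl = 1.7/cos1.6° = 1.701 m; N'_2 = 70·cos1.6° = 70.0; c'Δl = 4.93; W sinα = 2.0
Slice 3: Δl = 2.1/cos9.6° = 2.130 m; N'_3 = 114·cos9.6° = 112.4; c'Δl = 6.18; W sinα = 19.0
Slice 4: Δl = 2.8/cos20.1° = 2.982 m; N'_4 = 179·cos20.1° = 168.1; c'Δl = 8.65; W sinα = 61.5
Slice 5: Δl = 2.3/cos32.0° = 2.712 m; N'_5 = 145·cos32.0° = 123.0; c'Δl = 7.87; W sinα = 76.8
Slice 6: Δl = 3.0/cos46.2° = 4.334 m; N'_6 = 105·cos46.2° = 72.7; c'Δl = 12.57; W sinα = 75.8
Σc'Δl = 48.7 kN/m; ΣN' = 598.6 kN/m; ΣW sinα = 227.7 kN/m
Resisting = 48.7 + 598.6·tan20.3° = 48.7 + 221.4 = 270.1 kN/m
FS = 270.1 / 227.7 = 1.186

FS = 1.19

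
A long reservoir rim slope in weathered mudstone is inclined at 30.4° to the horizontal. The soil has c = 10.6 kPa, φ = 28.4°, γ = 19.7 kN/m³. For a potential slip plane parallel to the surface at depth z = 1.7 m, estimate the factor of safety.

FS = 1.65

For an infinite slope with a slip plane parallel to the surface (no pore pressure): FS = [c + γz cos²β tanφ] / [γz sinβ cosβ].
γz = 19.7·1.7 = 33.49 kN/m²
Numerator = 10.6 + 33.49·cos²30.4°·tan28.4° = 10.6 + 33.49·0.7439·0.5407 = 24.071 kPa
Denominator = 33.49·sin30.4°·cos30.4° = 33.49·0.5060·0.8625 = 14.617 kPa
FS = 24.071 / 14.617 = 1.647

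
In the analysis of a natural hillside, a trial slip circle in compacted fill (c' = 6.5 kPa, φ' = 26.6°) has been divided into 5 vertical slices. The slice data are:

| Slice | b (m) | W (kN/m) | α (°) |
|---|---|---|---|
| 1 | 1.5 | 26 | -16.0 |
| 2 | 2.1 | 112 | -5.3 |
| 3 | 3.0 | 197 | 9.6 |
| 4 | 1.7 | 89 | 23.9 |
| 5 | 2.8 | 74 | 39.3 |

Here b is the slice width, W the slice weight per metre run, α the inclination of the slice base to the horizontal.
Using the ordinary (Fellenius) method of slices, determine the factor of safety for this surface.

FS = 3.20

Ordinary method of slices: FS = Σ[c'·Δl_i + (W_i cosα_i)·tanφ'] / Σ W_i sinα_i, with Δl_i = b_i / cosα_i.
Slice 1: Δl = 1.5/cos(-16.0°) = 1.560 m; N'_1 = 26·cos(-16.0°) = 25.0; c'Δl = 10.14; W sinα = -7.2
Slice 2: Δl = 2.1/cos(-5.3°) = 2.109 m; N'_2 = 112·cos(-5.3°) = 111.5; c'Δl = 13.71; W sinα = -10.3
Slice 3: Δl = 3.0/cos9.6° = 3.043 m; N'_3 = 197·cos9.6° = 194.2; c'Δl = 19.78; W sinα = 32.9
Slice 4: Δl = 1.7/cos23.9° = 1.859 m; N'_4 = 89·cos23.9° = 81.4; c'Δl = 12.09; W sinα = 36.1
Slice 5: Δl = 2.8/cos39.3° = 3.618 m; N'_5 = 74·cos39.3° = 57.3; c'Δl = 23.52; W sinα = 46.9
Σc'Δl = 79.2 kN/m; ΣN' = 469.4 kN/m; ΣW sinα = 98.3 kN/m
Resisting = 79.2 + 469.4·tan26.6° = 79.2 + 235.1 = 314.3 kN/m
FS = 314.3 / 98.3 = 3.198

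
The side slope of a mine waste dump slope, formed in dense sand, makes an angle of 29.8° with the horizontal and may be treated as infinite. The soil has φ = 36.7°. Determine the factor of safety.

FS = 1.30

For a dry cohesionless infinite slope the factor of safety is FS = tanφ / tanβ.
FS = tan36.7° / tan29.8° = 0.7454 / 0.5727 = 1.302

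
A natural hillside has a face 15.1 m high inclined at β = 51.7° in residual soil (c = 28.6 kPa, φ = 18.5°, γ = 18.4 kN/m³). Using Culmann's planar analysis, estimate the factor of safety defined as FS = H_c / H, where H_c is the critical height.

H_c = (4c/γ) · sinβ cosφ / [1 − cos(β − φ)]
    = (4·28.6/18.4) · sin51.7°·cos18.5° / [1 − cos33.2°]
    = 6.217 · 0.7442 / 0.1632 = 28.35 m
FS = H_c / H = 28.35 / 15.1 = 1.877

FS = 1.88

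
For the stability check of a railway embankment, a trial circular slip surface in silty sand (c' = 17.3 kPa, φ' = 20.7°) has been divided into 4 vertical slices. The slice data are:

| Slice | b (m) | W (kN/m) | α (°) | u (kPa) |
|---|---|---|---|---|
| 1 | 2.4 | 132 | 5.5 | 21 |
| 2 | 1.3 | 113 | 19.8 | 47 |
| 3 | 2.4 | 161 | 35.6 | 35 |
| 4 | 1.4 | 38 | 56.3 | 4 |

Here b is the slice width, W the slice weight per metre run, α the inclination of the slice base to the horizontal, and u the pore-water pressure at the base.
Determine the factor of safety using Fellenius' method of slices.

FS = 1.25

Ordinary method of slices: FS = Σ[c'·Δl_i + (W_i cosα_i − u_i·Δl_i)·tanφ'] / Σ W_i sinα_i, with Δl_i = b_i / cosα_i.
Slice 1: Δl = 2.4/cos5.5° = 2.411 m; N'_1 = 132·cos5.5° − 21·2.411 = 80.8; c'Δl = 41.71; W sinα = 12.7
Slice 2: Δl = 1.3/cos19.8° = 1.382 m; N'_2 = 113·cos19.8° − 47·1.382 = 41.4; c'Δl = 23.90; W sinα = 38.3
Slice 3: Δl = 2.4/cos35.6° = 2.952 m; N'_3 = 161·cos35.6° − 35·2.952 = 27.6; c'Δl = 51.06; W sinα = 93.7
Slice 4: Δl = 1.4/cos56.3° = 2.523 m; N'_4 = 38·cos56.3° − 4·2.523 = 11.0; c'Δl = 43.65; W sinα = 31.6
Σc'Δl = 160.3 kN/m; ΣN' = 160.7 kN/m; ΣW sinα = 176.3 kN/m
Resisting = 160.3 + 160.7·tan20.7° = 160.3 + 60.7 = 221.1 kN/m
FS = 221.1 / 176.3 = 1.254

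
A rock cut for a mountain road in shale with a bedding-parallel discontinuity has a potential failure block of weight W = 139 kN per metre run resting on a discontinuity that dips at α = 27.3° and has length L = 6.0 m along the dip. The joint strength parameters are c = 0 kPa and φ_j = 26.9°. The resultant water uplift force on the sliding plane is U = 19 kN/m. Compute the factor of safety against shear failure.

FS = 0.83

Resolving the block weight along and normal to the plane and applying the Mohr–Coulomb strength on the joint:
N' = W cosα − U = 139·cos27.3° − 19 = 104.5 kN/m
Driving force T = W sinα = 139·sin27.3° = 63.8 kN/m
Resisting force R = c·L + N'·tanφ_j = 0·6.0 + 104.5·tan26.9° = 0.0 + 53.0 = 53.0 kN/m
FS = R / T = 53.0 / 63.8 = 0.832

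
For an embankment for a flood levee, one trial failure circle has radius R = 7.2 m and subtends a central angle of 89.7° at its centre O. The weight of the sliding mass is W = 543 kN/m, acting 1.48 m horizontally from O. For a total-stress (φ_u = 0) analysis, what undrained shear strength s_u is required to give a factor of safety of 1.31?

FS = s_u·L_a·R / (W·d), so s_u = FS·W·d / (L_a·R).
Arc length L_a = R·θ = 7.2·(89.7°·π/180) = 7.2·1.5656 = 11.27 m
s_u = 1.31·543·1.48 / (11.27·7.2) = 1052.8 / 81.16 = 12.97 kPa

s_u = 13.0 kPa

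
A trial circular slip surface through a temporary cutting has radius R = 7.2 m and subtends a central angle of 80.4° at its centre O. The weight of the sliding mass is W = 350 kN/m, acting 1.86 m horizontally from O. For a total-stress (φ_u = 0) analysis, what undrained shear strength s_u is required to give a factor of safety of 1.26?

FS = s_u·L_a·R / (W·d), so s_u = FS·W·d / (L_a·R).
Arc length L_a = R·θ = 7.2·(80.4°·π/180) = 7.2·1.4032 = 10.10 m
s_u = 1.26·350·1.86 / (10.10·7.2) = 820.3 / 72.74 = 11.28 kPa

s_u = 11.3 kPa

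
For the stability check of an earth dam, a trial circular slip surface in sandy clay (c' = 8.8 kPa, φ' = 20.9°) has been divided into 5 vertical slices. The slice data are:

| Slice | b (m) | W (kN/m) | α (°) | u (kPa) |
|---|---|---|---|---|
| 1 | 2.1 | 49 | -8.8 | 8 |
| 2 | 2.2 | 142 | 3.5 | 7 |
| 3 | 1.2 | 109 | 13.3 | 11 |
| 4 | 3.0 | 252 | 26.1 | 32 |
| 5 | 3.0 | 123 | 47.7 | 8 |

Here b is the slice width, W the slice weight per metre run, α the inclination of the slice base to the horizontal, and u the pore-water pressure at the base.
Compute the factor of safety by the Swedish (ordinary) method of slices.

FS = 1.21

Ordinary method of slices: FS = Σ[c'·Δl_i + (W_i cosα_i − u_i·Δl_i)·tanφ'] / Σ W_i sinα_i, with Δl_i = b_i / cosα_i.
Slice 1: Δl = 2.1/cos(-8.8°) = 2.125 m; N'_1 = 49·cos(-8.8°) − 8·2.125 = 31.4; c'Δl = 18.70; W sinα = -7.5
Slice 2: Δl = 2.2/cos3.5° = 2.204 m; N'_2 = 142·cos3.5° − 7·2.204 = 126.3; c'Δl = 19.40; W sinα = 8.7
Slice 3: Δl = 1.2/cos13.3° = 1.233 m; N'_3 = 109·cos13.3° − 11·1.233 = 92.5; c'Δl = 10.85; W sinα = 25.1
Slice 4: Δl = 3.0/cos26.1° = 3.341 m; N'_4 = 252·cos26.1° − 32·3.341 = 119.4; c'Δl = 29.40; W sinα = 110.9
Slice 5: Δl = 3.0/cos47.7° = 4.458 m; N'_5 = 123·cos47.7° − 8·4.458 = 47.1; c'Δl = 39.23; W sinα = 91.0
Σc'Δl = 117.6 kN/m; ΣN' = 416.8 kN/m; ΣW sinα = 228.1 kN/m
Resisting = 117.6 + 416.8·tan20.9° = 117.6 + 159.1 = 276.7 kN/m
FS = 276.7 / 228.1 = 1.213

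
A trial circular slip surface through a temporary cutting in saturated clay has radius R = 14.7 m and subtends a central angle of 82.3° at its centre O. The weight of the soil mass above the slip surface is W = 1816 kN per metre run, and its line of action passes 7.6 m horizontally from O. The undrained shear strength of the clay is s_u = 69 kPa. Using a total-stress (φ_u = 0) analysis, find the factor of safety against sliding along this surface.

Taking moments about the centre O, the resisting moment is provided by the undrained shear strength acting along the arc:
Arc length L_a = R·θ = 14.7·(82.3°·π/180) = 14.7·1.4364 = 21.12 m
M_R = s_u·L_a·R = 69·21.12·14.7 = 21417.1 kN·m/m
M_D = W·d = 1816·7.6 = 13801.6 kN·m/m
FS = M_R / M_D = 21417.1 / 13801.6 = 1.552

FS = 1.55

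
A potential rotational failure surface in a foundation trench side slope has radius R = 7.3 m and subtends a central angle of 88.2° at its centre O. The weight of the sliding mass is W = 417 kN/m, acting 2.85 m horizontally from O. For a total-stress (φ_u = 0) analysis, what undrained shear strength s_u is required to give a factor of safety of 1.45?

s_u = 21.0 kPa

FS = s_u·L_a·R / (W·d), so s_u = FS·W·d / (L_a·R).
Arc length L_a = R·θ = 7.3·(88.2°·π/180) = 7.3·1.5394 = 11.24 m
s_u = 1.45·417·2.85 / (11.24·7.3) = 1723.3 / 82.03 = 21.01 kPa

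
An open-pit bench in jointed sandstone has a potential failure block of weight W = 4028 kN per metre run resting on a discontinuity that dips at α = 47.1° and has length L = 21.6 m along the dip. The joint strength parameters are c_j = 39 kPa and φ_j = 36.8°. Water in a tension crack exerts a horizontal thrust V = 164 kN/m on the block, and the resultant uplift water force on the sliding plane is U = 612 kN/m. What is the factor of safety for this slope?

Resolving the block weight along and normal to the plane and applying the Mohr–Coulomb strength on the joint:
N' = W cosα − U − V sinα = 4028·cos47.1° − 612 − 164·sin47.1° = 2009.8 kN/m
Driving force T = W sinα + V cosα = 4028·sin47.1° + 164·cos47.1° = 3062.3 kN/m
Resisting force R = c_j·L + N'·tanφ_j = 39·21.6 + 2009.8·tan36.8° = 842.4 + 1503.5 = 2345.9 kN/m
FS = R / T = 2345.9 / 3062.3 = 0.766

FS = 0.77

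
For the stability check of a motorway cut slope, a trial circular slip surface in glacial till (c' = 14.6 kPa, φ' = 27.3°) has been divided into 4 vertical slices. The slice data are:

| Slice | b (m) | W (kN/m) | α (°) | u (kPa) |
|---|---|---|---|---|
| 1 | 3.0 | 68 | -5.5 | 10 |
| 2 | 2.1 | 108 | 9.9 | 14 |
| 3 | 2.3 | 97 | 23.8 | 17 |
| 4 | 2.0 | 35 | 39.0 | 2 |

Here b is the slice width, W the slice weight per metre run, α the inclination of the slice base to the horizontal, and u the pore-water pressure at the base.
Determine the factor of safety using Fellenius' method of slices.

FS = 3.32

Ordinary method of slices: FS = Σ[c'·Δl_i + (W_i cosα_i − u_i·Δl_i)·tanφ'] / Σ W_i sinα_i, with Δl_i = b_i / cosα_i.
Slice 1: Δl = 3.0/cos(-5.5°) = 3.014 m; N'_1 = 68·cos(-5.5°) − 10·3.014 = 37.5; c'Δl = 44.00; W sinα = -6.5
Slice 2: Δl = 2.1/cos9.9° = 2.132 m; N'_2 = 108·cos9.9° − 14·2.132 = 76.5; c'Δl = 31.12; W sinα = 18.6
Slice 3: Δl = 2.3/cos23.8° = 2.514 m; N'_3 = 97·cos23.8° − 17·2.514 = 46.0; c'Δl = 36.70; W sinα = 39.1
Slice 4: Δl = 2.0/cos39.0° = 2.574 m; N'_4 = 35·cos39.0° − 2·2.574 = 22.1; c'Δl = 37.57; W sinα = 22.0
Σc'Δl = 149.4 kN/m; ΣN' = 182.2 kN/m; ΣW sinα = 73.2 kN/m
Resisting = 149.4 + 182.2·tan27.3° = 149.4 + 94.0 = 243.4 kN/m
FS = 243.4 / 73.2 = 3.325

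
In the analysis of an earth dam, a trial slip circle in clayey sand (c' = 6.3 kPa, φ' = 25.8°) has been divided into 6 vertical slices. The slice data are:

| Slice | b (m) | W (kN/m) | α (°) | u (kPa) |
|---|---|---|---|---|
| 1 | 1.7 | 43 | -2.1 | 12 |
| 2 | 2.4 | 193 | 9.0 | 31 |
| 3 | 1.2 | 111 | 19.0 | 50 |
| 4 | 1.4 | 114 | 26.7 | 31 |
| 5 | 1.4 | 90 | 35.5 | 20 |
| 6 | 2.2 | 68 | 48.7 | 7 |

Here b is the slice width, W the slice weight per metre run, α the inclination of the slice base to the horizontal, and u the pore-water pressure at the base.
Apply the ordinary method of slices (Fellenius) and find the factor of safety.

FS = 0.99

Ordinary method of slices: FS = Σ[c'·Δl_i + (W_i cosα_i − u_i·Δl_i)·tanφ'] / Σ W_i sinα_i, with Δl_i = b_i / cosα_i.
Slice 1: Δl = 1.7/cos(-2.1°) = 1.701 m; N'_1 = 43·cos(-2.1°) − 12·1.701 = 22.6; c'Δl = 10.72; W sinα = -1.6
Slice 2: Δl = 2.4/cos9.0° = 2.430 m; N'_2 = 193·cos9.0° − 31·2.430 = 115.3; c'Δl = 15.31; W sinα = 30.2
Slice 3: Δl = 1.2/cos19.0° = 1.269 m; N'_3 = 111·cos19.0° − 50·1.269 = 41.5; c'Δl = 8.00; W sinα = 36.1
Slice 4: Δl = 1.4/cos26.7° = 1.567 m; N'_4 = 114·cos26.7° − 31·1.567 = 53.3; c'Δl = 9.87; W sinα = 51.2
Slice 5: Δl = 1.4/cos35.5° = 1.720 m; N'_5 = 90·cos35.5° − 20·1.720 = 38.9; c'Δl = 10.83; W sinα = 52.3
Slice 6: Δl = 2.2/cos48.7° = 3.333 m; N'_6 = 68·cos48.7° − 7·3.333 = 21.5; c'Δl = 21.00; W sinα = 51.1
Σc'Δl = 75.7 kN/m; ΣN' = 293.0 kN/m; ΣW sinα = 219.3 kN/m
Resisting = 75.7 + 293.0·tan25.8° = 75.7 + 141.7 = 217.4 kN/m
FS = 217.4 / 219.3 = 0.991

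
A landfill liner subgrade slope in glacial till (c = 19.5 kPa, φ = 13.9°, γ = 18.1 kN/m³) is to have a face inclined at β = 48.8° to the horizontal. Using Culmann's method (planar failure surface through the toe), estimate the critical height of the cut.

Culmann's analysis gives the critical failure plane at α_cr = (β + φ)/2 = (48.8 + 13.9)/2 = 31.3°, and the critical height
H_c = (4c/γ) · sinβ cosφ / [1 − cos(β − φ)]
    = (4·19.5/18.1) · sin48.8°·cos13.9° / [1 − cos(34.9°)]
    = 4.309 · 0.7524·0.9707 / [1 − 0.8202]
    = 4.309 · 0.7304 / 0.1798
    = 17.50 m

H_c = 17.50 m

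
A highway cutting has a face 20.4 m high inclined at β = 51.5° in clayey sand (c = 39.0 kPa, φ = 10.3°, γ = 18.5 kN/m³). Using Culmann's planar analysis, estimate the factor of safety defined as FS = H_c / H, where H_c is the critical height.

H_c = (4c/γ) · sinβ cosφ / [1 − cos(β − φ)]
    = (4·39.0/18.5) · sin51.5°·cos10.3° / [1 − cos41.2°]
    = 8.432 · 0.7700 / 0.2476 = 26.23 m
FS = H_c / H = 26.23 / 20.4 = 1.286

FS = 1.29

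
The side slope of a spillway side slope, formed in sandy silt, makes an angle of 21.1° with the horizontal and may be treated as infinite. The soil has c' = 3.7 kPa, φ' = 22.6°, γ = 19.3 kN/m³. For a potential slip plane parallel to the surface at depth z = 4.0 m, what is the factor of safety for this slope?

FS = 1.22

For an infinite slope with a slip plane parallel to the surface (no pore pressure): FS = [c' + γz cos²β tanφ'] / [γz sinβ cosβ].
γz = 19.3·4.0 = 77.20 kN/m²
Numerator = 3.7 + 77.20·cos²21.1°·tan22.6° = 3.7 + 77.20·0.8704·0.4163 = 31.671 kPa
Denominator = 77.20·sin21.1°·cos21.1° = 77.20·0.3600·0.9330 = 25.928 kPa
FS = 31.671 / 25.928 = 1.221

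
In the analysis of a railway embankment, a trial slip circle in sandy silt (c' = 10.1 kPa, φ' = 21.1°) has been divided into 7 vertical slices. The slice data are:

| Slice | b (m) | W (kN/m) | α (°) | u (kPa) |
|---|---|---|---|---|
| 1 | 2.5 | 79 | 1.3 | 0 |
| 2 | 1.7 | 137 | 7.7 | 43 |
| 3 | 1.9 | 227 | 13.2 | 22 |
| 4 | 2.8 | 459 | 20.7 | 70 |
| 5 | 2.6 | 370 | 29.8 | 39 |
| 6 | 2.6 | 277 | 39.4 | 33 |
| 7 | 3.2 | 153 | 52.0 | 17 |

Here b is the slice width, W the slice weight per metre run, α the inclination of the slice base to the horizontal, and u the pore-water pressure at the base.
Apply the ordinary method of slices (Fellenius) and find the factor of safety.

FS = 0.75

Ordinary method of slices: FS = Σ[c'·Δl_i + (W_i cosα_i − u_i·Δl_i)·tanφ'] / Σ W_i sinα_i, with Δl_i = b_i / cosα_i.
Slice 1: Δl = 2.5/cos1.3° = 2.501 m; N'_1 = 79·cos1.3° − 0·2.501 = 79.0; c'Δl = 25.26; W sinα = 1.8
Slice 2: Δl = 1.7/cos7.7° = 1.715 m; N'_2 = 137·cos7.7° − 43·1.715 = 62.0; c'Δl = 17.33; W sinα = 18.4
Slice 3: Δl = 1.9/cos13.2° = 1.952 m; N'_3 = 227·cos13.2° − 22·1.952 = 178.1; c'Δl = 19.71; W sinα = 51.8
Slice 4: Δl = 2.8/cos20.7° = 2.993 m; N'_4 = 459·cos20.7° − 70·2.993 = 219.8; c'Δl = 30.23; W sinα = 162.2
Slice 5: Δl = 2.6/cos29.8° = 2.996 m; N'_5 = 370·cos29.8° − 39·2.996 = 204.2; c'Δl = 30.26; W sinα = 183.9
Slice 6: Δl = 2.6/cos39.4° = 3.365 m; N'_6 = 277·cos39.4° − 33·3.365 = 103.0; c'Δl = 33.98; W sinα = 175.8
Slice 7: Δl = 3.2/cos52.0° = 5.198 m; N'_7 = 153·cos52.0° − 17·5.198 = 5.8; c'Δl = 52.50; W sinα = 120.6
Σc'Δl = 209.3 kN/m; ΣN' = 852.0 kN/m; ΣW sinα = 714.5 kN/m
Resisting = 209.3 + 852.0·tan21.1° = 209.3 + 328.7 = 538.0 kN/m
FS = 538.0 / 714.5 = 0.753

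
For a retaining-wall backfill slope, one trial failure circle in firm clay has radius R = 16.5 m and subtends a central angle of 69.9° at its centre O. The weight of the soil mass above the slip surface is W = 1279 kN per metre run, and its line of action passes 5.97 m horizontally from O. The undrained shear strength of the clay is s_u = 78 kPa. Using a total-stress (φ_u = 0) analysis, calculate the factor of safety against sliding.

Taking moments about the centre O, the resisting moment is provided by the undrained shear strength acting along the arc:
Arc length L_a = R·θ = 16.5·(69.9°·π/180) = 16.5·1.2200 = 20.13 m
M_R = s_u·L_a·R = 78·20.13·16.5 = 25907.0 kN·m/m
M_D = W·d = 1279·5.97 = 7635.6 kN·m/m
FS = M_R / M_D = 25907.0 / 7635.6 = 3.393

FS = 3.39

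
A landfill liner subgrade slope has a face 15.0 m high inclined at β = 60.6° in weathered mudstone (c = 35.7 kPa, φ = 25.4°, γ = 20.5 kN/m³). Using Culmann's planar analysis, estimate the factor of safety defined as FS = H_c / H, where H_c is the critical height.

FS = 2.00

H_c = (4c/γ) · sinβ cosφ / [1 − cos(β − φ)]
    = (4·35.7/20.5) · sin60.6°·cos25.4° / [1 − cos35.2°]
    = 6.966 · 0.7870 / 0.1829 = 29.98 m
FS = H_c / H = 29.98 / 15.0 = 1.999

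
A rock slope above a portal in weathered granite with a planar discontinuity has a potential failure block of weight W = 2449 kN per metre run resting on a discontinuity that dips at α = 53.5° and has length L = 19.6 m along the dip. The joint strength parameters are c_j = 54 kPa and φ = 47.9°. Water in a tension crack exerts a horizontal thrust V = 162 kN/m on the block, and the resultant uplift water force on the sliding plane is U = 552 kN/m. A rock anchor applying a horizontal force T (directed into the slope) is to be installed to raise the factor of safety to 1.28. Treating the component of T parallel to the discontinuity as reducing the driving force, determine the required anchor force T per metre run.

Resolving forces along and normal to the sliding plane, with the horizontal anchor force T adding T·sinα to the effective normal force and T·cosα acting up the plane against the driving force:
FS = [c_jL + (W cosα − U − V sinα + T sinα) tanφ] / [W sinα + V cosα − T cosα]
Without the anchor: N' = 774.5 kN/m, driving T_d = 2065.0 kN/m, resisting R = 54·19.6 + 774.5·tan47.9° = 1915.6 kN/m, FS = 0.93.
Setting FS = 1.28 and solving for T:
1.28·(2065.0 − T cos53.5°) = 1915.6 + T sin53.5°·tan47.9°
T·(sin53.5°·tan47.9° + 1.28·cos53.5°) = 1.28·2065.0 − 1915.6
T·(0.8039·1.1067 + 1.28·0.5948) = 2643.2 − 1915.6 = 727.7
T·1.6510 = 727.7
T = 440.7 kN/m

T = 441 kN/m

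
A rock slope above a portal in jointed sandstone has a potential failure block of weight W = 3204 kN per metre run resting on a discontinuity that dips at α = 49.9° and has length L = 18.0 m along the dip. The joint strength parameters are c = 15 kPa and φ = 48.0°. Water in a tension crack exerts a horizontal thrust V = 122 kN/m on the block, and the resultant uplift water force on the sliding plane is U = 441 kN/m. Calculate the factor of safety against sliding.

FS = 0.78

Resolving the block weight along and normal to the plane and applying the Mohr–Coulomb strength on the joint:
N' = W cosα − U − V sinα = 3204·cos49.9° − 441 − 122·sin49.9° = 1529.5 kN/m
Driving force T = W sinα + V cosα = 3204·sin49.9° + 122·cos49.9° = 2529.4 kN/m
Resisting force R = c·L + N'·tanφ = 15·18.0 + 1529.5·tan48.0° = 270.0 + 1698.6 = 1968.6 kN/m
FS = R / T = 1968.6 / 2529.4 = 0.778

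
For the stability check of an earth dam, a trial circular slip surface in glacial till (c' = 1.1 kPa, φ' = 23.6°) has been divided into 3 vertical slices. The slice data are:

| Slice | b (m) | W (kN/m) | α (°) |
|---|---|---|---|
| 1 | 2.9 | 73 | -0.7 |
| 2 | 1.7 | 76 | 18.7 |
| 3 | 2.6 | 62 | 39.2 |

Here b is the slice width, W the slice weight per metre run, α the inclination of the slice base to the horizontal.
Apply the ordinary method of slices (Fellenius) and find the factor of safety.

Ordinary method of slices: FS = Σ[c'·Δl_i + (W_i cosα_i)·tanφ'] / Σ W_i sinα_i, with Δl_i = b_i / cosα_i.
Slice 1: Δl = 2.9/cos(-0.7°) = 2.900 m; N'_1 = 73·cos(-0.7°) = 73.0; c'Δl = 3.19; W sinα = -0.9
Slice 2: Δl = 1.7/cos18.7° = 1.795 m; N'_2 = 76·cos18.7° = 72.0; c'Δl = 1.97; W sinα = 24.4
Slice 3: Δl = 2.6/cos39.2° = 3.355 m; N'_3 = 62·cos39.2° = 48.0; c'Δl = 3.69; W sinα = 39.2
Σc'Δl = 8.9 kN/m; ΣN' = 193.0 kN/m; ΣW sinα = 62.7 kN/m
Resisting = 8.9 + 193.0·tan23.6° = 8.9 + 84.3 = 93.2 kN/m
FS = 93.2 / 62.7 = 1.487

FS = 1.49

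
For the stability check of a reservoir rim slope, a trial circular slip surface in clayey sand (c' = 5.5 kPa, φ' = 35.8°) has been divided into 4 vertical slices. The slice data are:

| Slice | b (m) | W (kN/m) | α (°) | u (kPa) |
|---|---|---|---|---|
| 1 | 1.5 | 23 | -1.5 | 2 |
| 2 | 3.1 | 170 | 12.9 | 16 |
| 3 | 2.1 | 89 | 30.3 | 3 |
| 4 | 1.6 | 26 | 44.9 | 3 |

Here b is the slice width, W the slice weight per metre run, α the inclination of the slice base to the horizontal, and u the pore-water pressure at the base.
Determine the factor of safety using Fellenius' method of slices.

Ordinary method of slices: FS = Σ[c'·Δl_i + (W_i cosα_i − u_i·Δl_i)·tanφ'] / Σ W_i sinα_i, with Δl_i = b_i / cosα_i.
Slice 1: Δl = 1.5/cos(-1.5°) = 1.501 m; N'_1 = 23·cos(-1.5°) − 2·1.501 = 20.0; c'Δl = 8.25; W sinα = -0.6
Slice 2: Δl = 3.1/cos12.9° = 3.180 m; N'_2 = 170·cos12.9° − 16·3.180 = 114.8; c'Δl = 17.49; W sinα = 38.0
Slice 3: Δl = 2.1/cos30.3° = 2.432 m; N'_3 = 89·cos30.3° − 3·2.432 = 69.5; c'Δl = 13.38; W sinα = 44.9
Slice 4: Δl = 1.6/cos44.9° = 2.259 m; N'_4 = 26·cos44.9° − 3·2.259 = 11.6; c'Δl = 12.42; W sinα = 18.4
Σc'Δl = 51.5 kN/m; ΣN' = 216.0 kN/m; ΣW sinα = 100.6 kN/m
Resisting = 51.5 + 216.0·tan35.8° = 51.5 + 155.8 = 207.3 kN/m
FS = 207.3 / 100.6 = 2.061

FS = 2.06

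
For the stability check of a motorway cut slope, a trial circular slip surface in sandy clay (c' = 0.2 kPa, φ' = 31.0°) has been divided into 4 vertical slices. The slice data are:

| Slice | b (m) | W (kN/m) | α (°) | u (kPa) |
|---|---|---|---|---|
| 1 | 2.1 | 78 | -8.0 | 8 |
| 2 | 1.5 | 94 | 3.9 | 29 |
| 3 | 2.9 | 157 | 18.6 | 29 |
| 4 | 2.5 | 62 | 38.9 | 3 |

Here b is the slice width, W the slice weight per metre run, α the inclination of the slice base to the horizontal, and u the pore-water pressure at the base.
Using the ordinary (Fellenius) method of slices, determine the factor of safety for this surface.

FS = 1.51

Ordinary method of slices: FS = Σ[c'·Δl_i + (W_i cosα_i − u_i·Δl_i)·tanφ'] / Σ W_i sinα_i, with Δl_i = b_i / cosα_i.
Slice 1: Δl = 2.1/cos(-8.0°) = 2.121 m; N'_1 = 78·cos(-8.0°) − 8·2.121 = 60.3; c'Δl = 0.42; W sinα = -10.9
Slice 2: Δl = 1.5/cos3.9° = 1.503 m; N'_2 = 94·cos3.9° − 29·1.503 = 50.2; c'Δl = 0.30; W sinα = 6.4
Slice 3: Δl = 2.9/cos18.6° = 3.060 m; N'_3 = 157·cos18.6° − 29·3.060 = 60.1; c'Δl = 0.61; W sinα = 50.1
Slice 4: Δl = 2.5/cos38.9° = 3.212 m; N'_4 = 62·cos38.9° − 3·3.212 = 38.6; c'Δl = 0.64; W sinα = 38.9
Σc'Δl = 2.0 kN/m; ΣN' = 209.1 kN/m; ΣW sinα = 84.5 kN/m
Resisting = 2.0 + 209.1·tan31.0° = 2.0 + 125.7 = 127.6 kN/m
FS = 127.6 / 84.5 = 1.510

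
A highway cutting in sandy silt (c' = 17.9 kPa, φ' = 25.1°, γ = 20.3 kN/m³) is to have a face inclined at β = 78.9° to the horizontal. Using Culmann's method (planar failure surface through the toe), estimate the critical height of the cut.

Culmann's analysis gives the critical failure plane at α_cr = (β + φ')/2 = (78.9 + 25.1)/2 = 52.0°, and the critical height
H_c = (4c'/γ) · sinβ cosφ' / [1 − cos(β − φ')]
    = (4·17.9/20.3) · sin78.9°·cos25.1° / [1 − cos(53.8°)]
    = 3.527 · 0.9813·0.9056 / [1 − 0.5906]
    = 3.527 · 0.8886 / 0.4094
    = 7.66 m

H_c = 7.66 m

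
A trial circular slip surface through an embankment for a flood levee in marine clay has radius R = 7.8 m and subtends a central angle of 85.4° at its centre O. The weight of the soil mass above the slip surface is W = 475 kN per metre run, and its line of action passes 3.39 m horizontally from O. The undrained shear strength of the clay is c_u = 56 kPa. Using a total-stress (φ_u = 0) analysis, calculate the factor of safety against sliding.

FS = 3.15

Taking moments about the centre O, the resisting moment is provided by the undrained shear strength acting along the arc:
Arc length L_a = R·θ = 7.8·(85.4°·π/180) = 7.8·1.4905 = 11.63 m
M_R = c_u·L_a·R = 56·11.63·7.8 = 5078.2 kN·m/m
M_D = W·d = 475·3.39 = 1610.2 kN·m/m
FS = M_R / M_D = 5078.2 / 1610.2 = 3.154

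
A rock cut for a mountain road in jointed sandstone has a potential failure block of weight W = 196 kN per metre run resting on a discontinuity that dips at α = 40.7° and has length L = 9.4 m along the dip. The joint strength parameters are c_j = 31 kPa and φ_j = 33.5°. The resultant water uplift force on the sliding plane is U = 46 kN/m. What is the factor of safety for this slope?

FS = 2.81

Resolving the block weight along and normal to the plane and applying the Mohr–Coulomb strength on the joint:
N' = W cosα − U = 196·cos40.7° − 46 = 102.6 kN/m
Driving force T = W sinα = 196·sin40.7° = 127.8 kN/m
Resisting force R = c_j·L + N'·tanφ_j = 31·9.4 + 102.6·tan33.5° = 291.4 + 67.9 = 359.3 kN/m
FS = R / T = 359.3 / 127.8 = 2.811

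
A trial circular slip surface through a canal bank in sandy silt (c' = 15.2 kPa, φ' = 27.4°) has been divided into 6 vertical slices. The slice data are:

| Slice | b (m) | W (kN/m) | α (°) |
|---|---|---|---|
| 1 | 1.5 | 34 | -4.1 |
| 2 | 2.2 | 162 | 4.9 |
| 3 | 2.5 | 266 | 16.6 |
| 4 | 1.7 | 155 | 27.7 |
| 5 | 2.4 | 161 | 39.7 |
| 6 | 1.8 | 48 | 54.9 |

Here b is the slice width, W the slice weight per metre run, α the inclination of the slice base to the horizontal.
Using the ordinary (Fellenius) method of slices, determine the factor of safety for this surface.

Ordinary method of slices: FS = Σ[c'·Δl_i + (W_i cosα_i)·tanφ'] / Σ W_i sinα_i, with Δl_i = b_i / cosα_i.
Slice 1: Δl = 1.5/cos(-4.1°) = 1.504 m; N'_1 = 34·cos(-4.1°) = 33.9; c'Δl = 22.86; W sinα = -2.4
Slice 2: Δl = 2.2/cos4.9° = 2.208 m; N'_2 = 162·cos4.9° = 161.4; c'Δl = 33.56; W sinα = 13.8
Slice 3: Δl = 2.5/cos16.6° = 2.609 m; N'_3 = 266·cos16.6° = 254.9; c'Δl = 39.65; W sinα = 76.0
Slice 4: Δl = 1.7/cos27.7° = 1.920 m; N'_4 = 155·cos27.7° = 137.2; c'Δl = 29.18; W sinα = 72.1
Slice 5: Δl = 2.4/cos39.7° = 3.119 m; N'_5 = 161·cos39.7° = 123.9; c'Δl = 47.41; W sinα = 102.8
Slice 6: Δl = 1.8/cos54.9° = 3.130 m; N'_6 = 48·cos54.9° = 27.6; c'Δl = 47.58; W sinα = 39.3
Σc'Δl = 220.3 kN/m; ΣN' = 738.9 kN/m; ΣW sinα = 301.6 kN/m
Resisting = 220.3 + 738.9·tan27.4° = 220.3 + 383.0 = 603.3 kN/m
FS = 603.3 / 301.6 = 2.001

FS = 2.00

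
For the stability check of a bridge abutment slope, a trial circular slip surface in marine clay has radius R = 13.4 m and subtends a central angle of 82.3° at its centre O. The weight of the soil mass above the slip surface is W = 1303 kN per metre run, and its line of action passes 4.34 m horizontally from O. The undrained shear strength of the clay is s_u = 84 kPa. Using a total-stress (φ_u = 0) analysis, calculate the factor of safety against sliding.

Taking moments about the centre O, the resisting moment is provided by the undrained shear strength acting along the arc:
Arc length L_a = R·θ = 13.4·(82.3°·π/180) = 13.4·1.4364 = 19.25 m
M_R = s_u·L_a·R = 84·19.25·13.4 = 21665.4 kN·m/m
M_D = W·d = 1303·4.34 = 5655.0 kN·m/m
FS = M_R / M_D = 21665.4 / 5655.0 = 3.831

FS = 3.83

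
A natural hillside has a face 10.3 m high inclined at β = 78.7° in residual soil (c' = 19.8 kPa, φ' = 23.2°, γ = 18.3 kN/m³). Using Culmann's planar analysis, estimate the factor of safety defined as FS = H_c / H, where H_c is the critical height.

H_c = (4c'/γ) · sinβ cosφ' / [1 − cos(β − φ')]
    = (4·19.8/18.3) · sin78.7°·cos23.2° / [1 − cos55.5°]
    = 4.328 · 0.9013 / 0.4336 = 9.00 m
FS = H_c / H = 9.00 / 10.3 = 0.873

FS = 0.87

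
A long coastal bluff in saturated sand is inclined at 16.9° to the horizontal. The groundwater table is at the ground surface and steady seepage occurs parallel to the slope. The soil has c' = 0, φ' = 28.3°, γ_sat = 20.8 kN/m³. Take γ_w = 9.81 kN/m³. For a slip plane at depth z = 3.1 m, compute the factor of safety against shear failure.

With seepage parallel to the slope and the water table at the surface, the effective normal stress on the slip plane uses the buoyant unit weight γ' = γ_sat − γ_w while the driving shear stress uses γ_sat:
FS = [c' + γ' z cos²β tanφ'] / [γ_sat z sinβ cosβ]
(For c' = 0 this reduces to FS = (γ'/γ_sat)·tanφ'/tanβ.)
γ' = 20.8 − 9.81 = 10.99 kN/m³
Numerator = 0.0 + 10.99·3.1·cos²16.9°·tan28.3° = 0.0 + 10.99·3.1·0.9155·0.5384 = 16.794 kPa
Denominator = 20.8·3.1·sin16.9°·cos16.9° = 20.8·3.1·0.2907·0.9568 = 17.935 kPa
FS = 16.794 / 17.935 = 0.936

FS = 0.94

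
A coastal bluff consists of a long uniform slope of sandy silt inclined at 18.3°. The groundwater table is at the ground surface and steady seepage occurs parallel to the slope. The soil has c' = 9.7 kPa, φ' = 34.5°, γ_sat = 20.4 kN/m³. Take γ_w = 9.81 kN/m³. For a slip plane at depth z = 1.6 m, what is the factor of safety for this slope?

FS = 2.08

With seepage parallel to the slope and the water table at the surface, the effective normal stress on the slip plane uses the buoyant unit weight γ' = γ_sat − γ_w while the driving shear stress uses γ_sat:
FS = [c' + γ' z cos²β tanφ'] / [γ_sat z sinβ cosβ]
γ' = 20.4 − 9.81 = 10.59 kN/m³
Numerator = 9.7 + 10.59·1.6·cos²18.3°·tan34.5° = 9.7 + 10.59·1.6·0.9014·0.6873 = 20.197 kPa
Denominator = 20.4·1.6·sin18.3°·cos18.3° = 20.4·1.6·0.3140·0.9494 = 9.730 kPa
FS = 20.197 / 9.730 = 2.076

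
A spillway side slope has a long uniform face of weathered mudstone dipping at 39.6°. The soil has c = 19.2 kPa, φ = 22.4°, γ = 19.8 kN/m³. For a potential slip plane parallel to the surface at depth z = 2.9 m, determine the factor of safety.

For an infinite slope with a slip plane parallel to the surface (no pore pressure): FS = [c + γz cos²β tanφ] / [γz sinβ cosβ].
γz = 19.8·2.9 = 57.42 kN/m²
Numerator = 19.2 + 57.42·cos²39.6°·tan22.4° = 19.2 + 57.42·0.5937·0.4122 = 33.251 kPa
Denominator = 57.42·sin39.6°·cos39.6° = 57.42·0.6374·0.7705 = 28.201 kPa
FS = 33.251 / 28.201 = 1.179

FS = 1.18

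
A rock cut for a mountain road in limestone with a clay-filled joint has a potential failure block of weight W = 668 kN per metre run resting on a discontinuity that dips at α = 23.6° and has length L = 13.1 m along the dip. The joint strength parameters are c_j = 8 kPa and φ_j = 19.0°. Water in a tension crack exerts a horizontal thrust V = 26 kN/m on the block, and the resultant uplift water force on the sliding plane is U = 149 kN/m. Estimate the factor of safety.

Resolving the block weight along and normal to the plane and applying the Mohr–Coulomb strength on the joint:
N' = W cosα − U − V sinα = 668·cos23.6° − 149 − 26·sin23.6° = 452.7 kN/m
Driving force T = W sinα + V cosα = 668·sin23.6° + 26·cos23.6° = 291.3 kN/m
Resisting force R = c_j·L + N'·tanφ_j = 8·13.1 + 452.7·tan19.0° = 104.8 + 155.9 = 260.7 kN/m
FS = R / T = 260.7 / 291.3 = 0.895

FS = 0.90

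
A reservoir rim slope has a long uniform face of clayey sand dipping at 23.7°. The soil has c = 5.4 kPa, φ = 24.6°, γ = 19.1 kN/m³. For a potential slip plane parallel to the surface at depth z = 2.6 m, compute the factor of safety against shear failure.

FS = 1.34

For an infinite slope with a slip plane parallel to the surface (no pore pressure): FS = [c + γz cos²β tanφ] / [γz sinβ cosβ].
γz = 19.1·2.6 = 49.66 kN/m²
Numerator = 5.4 + 49.66·cos²23.7°·tan24.6° = 5.4 + 49.66·0.8384·0.4578 = 24.463 kPa
Denominator = 49.66·sin23.7°·cos23.7° = 49.66·0.4019·0.9157 = 18.277 kPa
FS = 24.463 / 18.277 = 1.338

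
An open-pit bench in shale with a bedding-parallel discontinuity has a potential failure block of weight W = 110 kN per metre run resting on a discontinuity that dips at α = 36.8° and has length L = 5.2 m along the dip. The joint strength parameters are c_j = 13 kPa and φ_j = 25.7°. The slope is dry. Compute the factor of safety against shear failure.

FS = 1.67

Resolving the block weight along and normal to the plane and applying the Mohr–Coulomb strength on the joint:
N' = W cosα = 110·cos36.8° = 88.1 kN/m
Driving force T = W sinα = 110·sin36.8° = 65.9 kN/m
Resisting force R = c_j·L + N'·tanφ_j = 13·5.2 + 88.1·tan25.7° = 67.6 + 42.4 = 110.0 kN/m
FS = R / T = 110.0 / 65.9 = 1.669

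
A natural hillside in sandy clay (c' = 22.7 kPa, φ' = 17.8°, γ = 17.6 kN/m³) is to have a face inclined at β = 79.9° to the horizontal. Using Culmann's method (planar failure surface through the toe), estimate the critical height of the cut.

H_c = 9.09 m

Culmann's analysis gives the critical failure plane at α_cr = (β + φ')/2 = (79.9 + 17.8)/2 = 48.9°, and the critical height
H_c = (4c'/γ) · sinβ cosφ' / [1 − cos(β − φ')]
    = (4·22.7/17.6) · sin79.9°·cos17.8° / [1 − cos(62.1°)]
    = 5.159 · 0.9845·0.9521 / [1 − 0.4679]
    = 5.159 · 0.9374 / 0.5321
    = 9.09 m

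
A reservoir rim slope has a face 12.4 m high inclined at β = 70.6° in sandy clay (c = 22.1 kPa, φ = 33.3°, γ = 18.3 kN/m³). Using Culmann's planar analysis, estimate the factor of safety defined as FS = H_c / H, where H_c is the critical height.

FS = 1.50

H_c = (4c/γ) · sinβ cosφ / [1 − cos(β − φ)]
    = (4·22.1/18.3) · sin70.6°·cos33.3° / [1 − cos37.3°]
    = 4.831 · 0.7884 / 0.2045 = 18.62 m
FS = H_c / H = 18.62 / 12.4 = 1.502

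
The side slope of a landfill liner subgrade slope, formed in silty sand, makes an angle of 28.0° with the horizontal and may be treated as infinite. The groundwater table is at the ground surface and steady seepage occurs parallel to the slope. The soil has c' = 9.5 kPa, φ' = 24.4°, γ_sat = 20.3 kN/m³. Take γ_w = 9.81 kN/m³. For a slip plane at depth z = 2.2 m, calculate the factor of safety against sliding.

With seepage parallel to the slope and the water table at the surface, the effective normal stress on the slip plane uses the buoyant unit weight γ' = γ_sat − γ_w while the driving shear stress uses γ_sat:
FS = [c' + γ' z cos²β tanφ'] / [γ_sat z sinβ cosβ]
γ' = 20.3 − 9.81 = 10.49 kN/m³
Numerator = 9.5 + 10.49·2.2·cos²28.0°·tan24.4° = 9.5 + 10.49·2.2·0.7796·0.4536 = 17.661 kPa
Denominator = 20.3·2.2·sin28.0°·cos28.0° = 20.3·2.2·0.4695·0.8829 = 18.512 kPa
FS = 17.661 / 18.512 = 0.954

FS = 0.95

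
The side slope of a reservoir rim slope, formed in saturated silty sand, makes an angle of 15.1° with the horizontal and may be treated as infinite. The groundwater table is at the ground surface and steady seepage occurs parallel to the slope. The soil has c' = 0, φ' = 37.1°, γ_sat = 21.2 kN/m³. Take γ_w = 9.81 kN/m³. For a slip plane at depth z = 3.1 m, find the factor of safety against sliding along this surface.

With seepage parallel to the slope and the water table at the surface, the effective normal stress on the slip plane uses the buoyant unit weight γ' = γ_sat − γ_w while the driving shear stress uses γ_sat:
FS = [c' + γ' z cos²β tanφ'] / [γ_sat z sinβ cosβ]
(For c' = 0 this reduces to FS = (γ'/γ_sat)·tanφ'/tanβ.)
γ' = 21.2 − 9.81 = 11.39 kN/m³
Numerator = 0.0 + 11.39·3.1·cos²15.1°·tan37.1° = 0.0 + 11.39·3.1·0.9321·0.7563 = 24.892 kPa
Denominator = 21.2·3.1·sin15.1°·cos15.1° = 21.2·3.1·0.2605·0.9655 = 16.529 kPa
FS = 24.892 / 16.529 = 1.506

FS = 1.51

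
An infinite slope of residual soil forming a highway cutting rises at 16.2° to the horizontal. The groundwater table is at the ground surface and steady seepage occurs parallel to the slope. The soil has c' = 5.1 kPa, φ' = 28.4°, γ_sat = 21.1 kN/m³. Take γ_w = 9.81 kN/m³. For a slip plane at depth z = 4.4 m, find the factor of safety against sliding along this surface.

FS = 1.20

With seepage parallel to the slope and the water table at the surface, the effective normal stress on the slip plane uses the buoyant unit weight γ' = γ_sat − γ_w while the driving shear stress uses γ_sat:
FS = [c' + γ' z cos²β tanφ'] / [γ_sat z sinβ cosβ]
γ' = 21.1 − 9.81 = 11.29 kN/m³
Numerator = 5.1 + 11.29·4.4·cos²16.2°·tan28.4° = 5.1 + 11.29·4.4·0.9222·0.5407 = 29.869 kPa
Denominator = 21.1·4.4·sin16.2°·cos16.2° = 21.1·4.4·0.2790·0.9603 = 24.873 kPa
FS = 29.869 / 24.873 = 1.201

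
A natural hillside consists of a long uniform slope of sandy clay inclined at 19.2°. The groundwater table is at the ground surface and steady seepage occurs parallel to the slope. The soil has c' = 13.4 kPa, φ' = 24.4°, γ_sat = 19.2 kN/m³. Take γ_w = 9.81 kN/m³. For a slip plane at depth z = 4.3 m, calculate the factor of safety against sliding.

With seepage parallel to the slope and the water table at the surface, the effective normal stress on the slip plane uses the buoyant unit weight γ' = γ_sat − γ_w while the driving shear stress uses γ_sat:
FS = [c' + γ' z cos²β tanφ'] / [γ_sat z sinβ cosβ]
γ' = 19.2 − 9.81 = 9.39 kN/m³
Numerator = 13.4 + 9.39·4.3·cos²19.2°·tan24.4° = 13.4 + 9.39·4.3·0.8918·0.4536 = 29.735 kPa
Denominator = 19.2·4.3·sin19.2°·cos19.2° = 19.2·4.3·0.3289·0.9444 = 25.641 kPa
FS = 29.735 / 25.641 = 1.160

FS = 1.16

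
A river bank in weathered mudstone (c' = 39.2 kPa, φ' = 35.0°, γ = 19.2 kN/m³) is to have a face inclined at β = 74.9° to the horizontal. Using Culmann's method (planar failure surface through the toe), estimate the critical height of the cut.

H_c = 27.74 m

Culmann's analysis gives the critical failure plane at α_cr = (β + φ')/2 = (74.9 + 35.0)/2 = 55.0°, and the critical height
H_c = (4c'/γ) · sinβ cosφ' / [1 − cos(β − φ')]
    = (4·39.2/19.2) · sin74.9°·cos35.0° / [1 − cos(39.9°)]
    = 8.167 · 0.9655·0.8192 / [1 − 0.7672]
    = 8.167 · 0.7909 / 0.2328
    = 27.74 m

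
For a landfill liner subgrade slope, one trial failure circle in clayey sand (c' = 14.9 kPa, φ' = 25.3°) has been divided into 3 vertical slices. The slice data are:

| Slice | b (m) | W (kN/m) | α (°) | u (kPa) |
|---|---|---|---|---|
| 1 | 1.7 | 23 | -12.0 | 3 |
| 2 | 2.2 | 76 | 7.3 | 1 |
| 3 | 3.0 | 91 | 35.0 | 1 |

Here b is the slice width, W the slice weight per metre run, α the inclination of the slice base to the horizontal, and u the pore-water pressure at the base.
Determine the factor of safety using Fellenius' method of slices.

FS = 3.33

Ordinary method of slices: FS = Σ[c'·Δl_i + (W_i cosα_i − u_i·Δl_i)·tanφ'] / Σ W_i sinα_i, with Δl_i = b_i / cosα_i.
Slice 1: Δl = 1.7/cos(-12.0°) = 1.738 m; N'_1 = 23·cos(-12.0°) − 3·1.738 = 17.3; c'Δl = 25.90; W sinα = -4.8
Slice 2: Δl = 2.2/cos7.3° = 2.218 m; N'_2 = 76·cos7.3° − 1·2.218 = 73.2; c'Δl = 33.05; W sinα = 9.7
Slice 3: Δl = 3.0/cos35.0° = 3.662 m; N'_3 = 91·cos35.0° − 1·3.662 = 70.9; c'Δl = 54.57; W sinα = 52.2
Σc'Δl = 113.5 kN/m; ΣN' = 161.3 kN/m; ΣW sinα = 57.1 kN/m
Resisting = 113.5 + 161.3·tan25.3° = 113.5 + 76.3 = 189.8 kN/m
FS = 189.8 / 57.1 = 3.325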